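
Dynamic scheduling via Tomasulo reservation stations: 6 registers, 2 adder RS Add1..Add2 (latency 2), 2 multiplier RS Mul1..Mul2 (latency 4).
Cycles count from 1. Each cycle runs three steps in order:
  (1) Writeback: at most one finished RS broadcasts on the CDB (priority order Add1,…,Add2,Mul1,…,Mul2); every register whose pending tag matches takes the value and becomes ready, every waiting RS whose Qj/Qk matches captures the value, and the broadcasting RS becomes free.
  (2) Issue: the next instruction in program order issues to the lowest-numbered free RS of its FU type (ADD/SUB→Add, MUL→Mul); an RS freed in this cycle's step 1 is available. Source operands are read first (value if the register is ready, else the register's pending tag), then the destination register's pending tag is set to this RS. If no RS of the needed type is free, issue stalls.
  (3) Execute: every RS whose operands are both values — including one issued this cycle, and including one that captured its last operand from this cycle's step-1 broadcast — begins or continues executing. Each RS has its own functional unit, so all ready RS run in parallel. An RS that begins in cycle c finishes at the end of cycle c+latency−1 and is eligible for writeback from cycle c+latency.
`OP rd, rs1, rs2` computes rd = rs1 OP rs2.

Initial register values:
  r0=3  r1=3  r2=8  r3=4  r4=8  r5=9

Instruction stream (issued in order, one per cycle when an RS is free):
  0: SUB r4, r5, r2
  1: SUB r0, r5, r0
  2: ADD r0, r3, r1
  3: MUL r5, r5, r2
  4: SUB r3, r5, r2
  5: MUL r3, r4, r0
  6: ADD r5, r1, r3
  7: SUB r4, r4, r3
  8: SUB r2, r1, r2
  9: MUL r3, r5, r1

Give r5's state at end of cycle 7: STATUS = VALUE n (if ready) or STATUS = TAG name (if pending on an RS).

STATUS = TAG Add2

  c1: issue SUB r4<-Add1  regs: r0:3,r1:3,r2:8,r3:4,r4:Add1,r5:9
  c2: issue SUB r0<-Add2  regs: r0:Add2,r1:3,r2:8,r3:4,r4:Add1,r5:9
  c3: CDB Add1=1; issue ADD r0<-Add1  regs: r0:Add1,r1:3,r2:8,r3:4,r4:1,r5:9
  c4: CDB Add2=6; issue MUL r5<-Mul1  regs: r0:Add1,r1:3,r2:8,r3:4,r4:1,r5:Mul1
  c5: CDB Add1=7; issue SUB r3<-Add1  regs: r0:7,r1:3,r2:8,r3:Add1,r4:1,r5:Mul1
  c6: issue MUL r3<-Mul2  regs: r0:7,r1:3,r2:8,r3:Mul2,r4:1,r5:Mul1
  c7: issue ADD r5<-Add2  regs: r0:7,r1:3,r2:8,r3:Mul2,r4:1,r5:Add2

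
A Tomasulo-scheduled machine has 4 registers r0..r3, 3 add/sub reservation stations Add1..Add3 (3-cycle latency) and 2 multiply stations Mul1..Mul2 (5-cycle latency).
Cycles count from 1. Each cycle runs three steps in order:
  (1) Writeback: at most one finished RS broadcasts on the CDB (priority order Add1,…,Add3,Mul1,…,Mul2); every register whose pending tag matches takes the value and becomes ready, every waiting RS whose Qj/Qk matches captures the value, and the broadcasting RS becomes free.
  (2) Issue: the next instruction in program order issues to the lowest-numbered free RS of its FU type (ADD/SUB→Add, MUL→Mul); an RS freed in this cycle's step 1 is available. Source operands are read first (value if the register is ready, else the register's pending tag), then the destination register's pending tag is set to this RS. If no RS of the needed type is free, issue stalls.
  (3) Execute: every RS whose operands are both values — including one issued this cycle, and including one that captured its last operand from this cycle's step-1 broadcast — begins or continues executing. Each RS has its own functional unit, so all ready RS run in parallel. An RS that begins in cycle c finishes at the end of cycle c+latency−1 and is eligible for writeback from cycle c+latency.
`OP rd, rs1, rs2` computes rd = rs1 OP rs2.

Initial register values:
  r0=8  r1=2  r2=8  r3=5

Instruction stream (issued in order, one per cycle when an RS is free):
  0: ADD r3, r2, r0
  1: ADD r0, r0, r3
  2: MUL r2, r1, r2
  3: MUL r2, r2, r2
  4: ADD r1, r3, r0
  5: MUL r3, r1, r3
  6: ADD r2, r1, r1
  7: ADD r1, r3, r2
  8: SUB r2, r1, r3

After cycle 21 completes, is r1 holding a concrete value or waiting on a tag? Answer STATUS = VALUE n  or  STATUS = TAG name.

cycle 1: issue ADD r3<-Add1 // r0:8,r1:2,r2:8,r3:Add1
cycle 2: issue ADD r0<-Add2 // r0:Add2,r1:2,r2:8,r3:Add1
cycle 3: issue MUL r2<-Mul1 // r0:Add2,r1:2,r2:Mul1,r3:Add1
cycle 4: CDB Add1=16; issue MUL r2<-Mul2 // r0:Add2,r1:2,r2:Mul2,r3:16
cycle 5: issue ADD r1<-Add1 // r0:Add2,r1:Add1,r2:Mul2,r3:16
cycle 6: stall // r0:Add2,r1:Add1,r2:Mul2,r3:16
cycle 7: CDB Add2=24; stall // r0:24,r1:Add1,r2:Mul2,r3:16
cycle 8: CDB Mul1=16; issue MUL r3<-Mul1 // r0:24,r1:Add1,r2:Mul2,r3:Mul1
cycle 9: issue ADD r2<-Add2 // r0:24,r1:Add1,r2:Add2,r3:Mul1
cycle 10: CDB Add1=40; issue ADD r1<-Add1 // r0:24,r1:Add1,r2:Add2,r3:Mul1
cycle 11: issue SUB r2<-Add3 // r0:24,r1:Add1,r2:Add3,r3:Mul1
cycle 12: - // r0:24,r1:Add1,r2:Add3,r3:Mul1
cycle 13: CDB Add2=80 // r0:24,r1:Add1,r2:Add3,r3:Mul1
cycle 14: CDB Mul2=256 // r0:24,r1:Add1,r2:Add3,r3:Mul1
cycle 15: CDB Mul1=640 // r0:24,r1:Add1,r2:Add3,r3:640
cycle 16: - // r0:24,r1:Add1,r2:Add3,r3:640
cycle 17: - // r0:24,r1:Add1,r2:Add3,r3:640
cycle 18: CDB Add1=720 // r0:24,r1:720,r2:Add3,r3:640
cycle 19: - // r0:24,r1:720,r2:Add3,r3:640
cycle 20: - // r0:24,r1:720,r2:Add3,r3:640
cycle 21: CDB Add3=80 // r0:24,r1:720,r2:80,r3:640

STATUS = VALUE 720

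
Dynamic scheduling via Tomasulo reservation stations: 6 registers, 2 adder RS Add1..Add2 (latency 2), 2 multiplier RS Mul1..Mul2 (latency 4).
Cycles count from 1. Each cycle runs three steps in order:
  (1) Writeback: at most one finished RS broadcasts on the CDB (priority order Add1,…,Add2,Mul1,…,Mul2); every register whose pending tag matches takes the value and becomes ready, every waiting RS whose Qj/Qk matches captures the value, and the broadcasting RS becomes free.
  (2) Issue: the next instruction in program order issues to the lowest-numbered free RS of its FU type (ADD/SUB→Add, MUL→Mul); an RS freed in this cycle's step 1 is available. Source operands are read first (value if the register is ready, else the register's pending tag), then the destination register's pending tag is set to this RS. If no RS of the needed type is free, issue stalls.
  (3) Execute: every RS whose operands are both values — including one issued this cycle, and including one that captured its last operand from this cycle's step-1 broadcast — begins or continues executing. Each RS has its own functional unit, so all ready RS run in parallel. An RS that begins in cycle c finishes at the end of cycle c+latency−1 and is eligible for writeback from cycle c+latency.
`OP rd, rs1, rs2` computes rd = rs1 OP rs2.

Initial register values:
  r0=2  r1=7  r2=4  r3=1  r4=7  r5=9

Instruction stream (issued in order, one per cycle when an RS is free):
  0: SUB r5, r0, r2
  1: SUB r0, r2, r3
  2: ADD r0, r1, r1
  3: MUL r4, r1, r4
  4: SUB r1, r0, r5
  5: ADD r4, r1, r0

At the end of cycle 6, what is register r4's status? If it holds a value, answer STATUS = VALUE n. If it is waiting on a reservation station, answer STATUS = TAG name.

  c1: issue SUB r5<-Add1  regs: r0:2,r1:7,r2:4,r3:1,r4:7,r5:Add1
  c2: issue SUB r0<-Add2  regs: r0:Add2,r1:7,r2:4,r3:1,r4:7,r5:Add1
  c3: CDB Add1=-2; issue ADD r0<-Add1  regs: r0:Add1,r1:7,r2:4,r3:1,r4:7,r5:-2
  c4: CDB Add2=3; issue MUL r4<-Mul1  regs: r0:Add1,r1:7,r2:4,r3:1,r4:Mul1,r5:-2
  c5: CDB Add1=14; issue SUB r1<-Add1  regs: r0:14,r1:Add1,r2:4,r3:1,r4:Mul1,r5:-2
  c6: issue ADD r4<-Add2  regs: r0:14,r1:Add1,r2:4,r3:1,r4:Add2,r5:-2

STATUS = TAG Add2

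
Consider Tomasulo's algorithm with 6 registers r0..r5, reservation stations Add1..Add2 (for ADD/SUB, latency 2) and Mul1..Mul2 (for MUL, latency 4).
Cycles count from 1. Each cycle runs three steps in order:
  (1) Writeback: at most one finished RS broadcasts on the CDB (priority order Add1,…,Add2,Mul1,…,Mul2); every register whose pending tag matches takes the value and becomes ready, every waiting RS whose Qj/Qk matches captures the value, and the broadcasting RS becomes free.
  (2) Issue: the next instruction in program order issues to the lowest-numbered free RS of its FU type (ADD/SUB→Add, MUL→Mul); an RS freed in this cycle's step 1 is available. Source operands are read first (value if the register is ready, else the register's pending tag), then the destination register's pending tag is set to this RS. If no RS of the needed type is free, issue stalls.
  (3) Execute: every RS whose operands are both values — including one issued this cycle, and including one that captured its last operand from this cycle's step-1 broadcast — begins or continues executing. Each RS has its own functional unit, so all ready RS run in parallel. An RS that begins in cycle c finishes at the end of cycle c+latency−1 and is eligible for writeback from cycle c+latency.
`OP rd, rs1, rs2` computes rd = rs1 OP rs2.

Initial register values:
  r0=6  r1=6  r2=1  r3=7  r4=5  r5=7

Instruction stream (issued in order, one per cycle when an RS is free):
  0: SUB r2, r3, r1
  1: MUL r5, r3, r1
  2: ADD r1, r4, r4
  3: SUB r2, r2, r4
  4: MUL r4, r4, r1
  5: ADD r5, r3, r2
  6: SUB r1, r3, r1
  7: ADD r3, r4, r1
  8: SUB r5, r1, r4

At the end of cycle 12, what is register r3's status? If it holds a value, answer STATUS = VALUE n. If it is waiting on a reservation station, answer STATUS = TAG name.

STATUS = VALUE 47

c1: issue SUB r2<-Add1 | r0:6,r1:6,r2:Add1,r3:7,r4:5,r5:7
c2: issue MUL r5<-Mul1 | r0:6,r1:6,r2:Add1,r3:7,r4:5,r5:Mul1
c3: CDB Add1=1; issue ADD r1<-Add1 | r0:6,r1:Add1,r2:1,r3:7,r4:5,r5:Mul1
c4: issue SUB r2<-Add2 | r0:6,r1:Add1,r2:Add2,r3:7,r4:5,r5:Mul1
c5: CDB Add1=10; issue MUL r4<-Mul2 | r0:6,r1:10,r2:Add2,r3:7,r4:Mul2,r5:Mul1
c6: CDB Add2=-4; issue ADD r5<-Add1 | r0:6,r1:10,r2:-4,r3:7,r4:Mul2,r5:Add1
c7: CDB Mul1=42; issue SUB r1<-Add2 | r0:6,r1:Add2,r2:-4,r3:7,r4:Mul2,r5:Add1
c8: CDB Add1=3; issue ADD r3<-Add1 | r0:6,r1:Add2,r2:-4,r3:Add1,r4:Mul2,r5:3
c9: CDB Add2=-3; issue SUB r5<-Add2 | r0:6,r1:-3,r2:-4,r3:Add1,r4:Mul2,r5:Add2
c10: CDB Mul2=50 | r0:6,r1:-3,r2:-4,r3:Add1,r4:50,r5:Add2
c11: - | r0:6,r1:-3,r2:-4,r3:Add1,r4:50,r5:Add2
c12: CDB Add1=47 | r0:6,r1:-3,r2:-4,r3:47,r4:50,r5:Add2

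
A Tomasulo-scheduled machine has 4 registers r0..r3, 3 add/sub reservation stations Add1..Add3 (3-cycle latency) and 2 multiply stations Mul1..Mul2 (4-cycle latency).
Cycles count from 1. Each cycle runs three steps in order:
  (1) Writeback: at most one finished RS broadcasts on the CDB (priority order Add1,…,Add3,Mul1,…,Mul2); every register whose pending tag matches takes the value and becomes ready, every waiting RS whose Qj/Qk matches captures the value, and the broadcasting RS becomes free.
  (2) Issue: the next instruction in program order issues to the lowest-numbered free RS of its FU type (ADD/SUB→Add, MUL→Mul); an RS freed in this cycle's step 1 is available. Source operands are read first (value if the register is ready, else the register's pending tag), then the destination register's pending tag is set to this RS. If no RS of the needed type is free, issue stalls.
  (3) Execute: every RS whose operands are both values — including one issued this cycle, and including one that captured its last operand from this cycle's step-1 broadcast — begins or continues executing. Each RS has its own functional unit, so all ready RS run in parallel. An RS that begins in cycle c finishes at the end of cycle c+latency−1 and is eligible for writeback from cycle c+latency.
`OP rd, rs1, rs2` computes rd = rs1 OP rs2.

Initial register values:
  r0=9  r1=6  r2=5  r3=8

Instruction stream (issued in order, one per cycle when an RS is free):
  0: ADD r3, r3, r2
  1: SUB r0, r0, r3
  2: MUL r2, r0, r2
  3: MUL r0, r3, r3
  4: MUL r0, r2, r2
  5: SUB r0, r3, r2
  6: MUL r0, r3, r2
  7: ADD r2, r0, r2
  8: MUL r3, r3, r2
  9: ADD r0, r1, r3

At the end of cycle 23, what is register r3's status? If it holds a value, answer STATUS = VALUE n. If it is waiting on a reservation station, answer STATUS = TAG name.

cycle 1: issue ADD r3<-Add1 // r0:9,r1:6,r2:5,r3:Add1
cycle 2: issue SUB r0<-Add2 // r0:Add2,r1:6,r2:5,r3:Add1
cycle 3: issue MUL r2<-Mul1 // r0:Add2,r1:6,r2:Mul1,r3:Add1
cycle 4: CDB Add1=13; issue MUL r0<-Mul2 // r0:Mul2,r1:6,r2:Mul1,r3:13
cycle 5: stall // r0:Mul2,r1:6,r2:Mul1,r3:13
cycle 6: stall // r0:Mul2,r1:6,r2:Mul1,r3:13
cycle 7: CDB Add2=-4; stall // r0:Mul2,r1:6,r2:Mul1,r3:13
cycle 8: CDB Mul2=169; issue MUL r0<-Mul2 // r0:Mul2,r1:6,r2:Mul1,r3:13
cycle 9: issue SUB r0<-Add1 // r0:Add1,r1:6,r2:Mul1,r3:13
cycle 10: stall // r0:Add1,r1:6,r2:Mul1,r3:13
cycle 11: CDB Mul1=-20; issue MUL r0<-Mul1 // r0:Mul1,r1:6,r2:-20,r3:13
cycle 12: issue ADD r2<-Add2 // r0:Mul1,r1:6,r2:Add2,r3:13
cycle 13: stall // r0:Mul1,r1:6,r2:Add2,r3:13
cycle 14: CDB Add1=33; stall // r0:Mul1,r1:6,r2:Add2,r3:13
cycle 15: CDB Mul1=-260; issue MUL r3<-Mul1 // r0:-260,r1:6,r2:Add2,r3:Mul1
cycle 16: CDB Mul2=400; issue ADD r0<-Add1 // r0:Add1,r1:6,r2:Add2,r3:Mul1
cycle 17: - // r0:Add1,r1:6,r2:Add2,r3:Mul1
cycle 18: CDB Add2=-280 // r0:Add1,r1:6,r2:-280,r3:Mul1
cycle 19: - // r0:Add1,r1:6,r2:-280,r3:Mul1
cycle 20: - // r0:Add1,r1:6,r2:-280,r3:Mul1
cycle 21: - // r0:Add1,r1:6,r2:-280,r3:Mul1
cycle 22: CDB Mul1=-3640 // r0:Add1,r1:6,r2:-280,r3:-3640
cycle 23: - // r0:Add1,r1:6,r2:-280,r3:-3640

STATUS = VALUE -3640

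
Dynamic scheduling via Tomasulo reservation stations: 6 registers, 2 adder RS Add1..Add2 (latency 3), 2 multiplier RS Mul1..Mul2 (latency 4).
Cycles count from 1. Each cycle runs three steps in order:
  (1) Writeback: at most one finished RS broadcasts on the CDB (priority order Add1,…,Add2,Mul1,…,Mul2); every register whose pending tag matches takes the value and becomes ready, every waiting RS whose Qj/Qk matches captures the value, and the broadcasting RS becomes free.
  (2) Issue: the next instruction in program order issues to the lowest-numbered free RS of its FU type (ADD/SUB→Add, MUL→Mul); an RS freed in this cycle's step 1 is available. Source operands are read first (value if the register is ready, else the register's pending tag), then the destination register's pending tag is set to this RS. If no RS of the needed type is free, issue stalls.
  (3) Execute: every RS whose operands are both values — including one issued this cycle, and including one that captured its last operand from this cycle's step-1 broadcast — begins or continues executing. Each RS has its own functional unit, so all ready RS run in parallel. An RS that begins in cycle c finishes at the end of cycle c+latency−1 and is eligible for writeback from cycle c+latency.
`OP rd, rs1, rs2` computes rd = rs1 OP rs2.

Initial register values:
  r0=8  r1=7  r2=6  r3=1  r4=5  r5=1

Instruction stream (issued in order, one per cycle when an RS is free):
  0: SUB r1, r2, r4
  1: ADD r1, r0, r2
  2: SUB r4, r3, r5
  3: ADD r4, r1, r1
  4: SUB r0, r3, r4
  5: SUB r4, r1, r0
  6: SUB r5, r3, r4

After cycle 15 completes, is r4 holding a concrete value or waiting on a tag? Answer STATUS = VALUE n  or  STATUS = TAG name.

c1: issue SUB r1<-Add1 | r0:8,r1:Add1,r2:6,r3:1,r4:5,r5:1
c2: issue ADD r1<-Add2 | r0:8,r1:Add2,r2:6,r3:1,r4:5,r5:1
c3: stall | r0:8,r1:Add2,r2:6,r3:1,r4:5,r5:1
c4: CDB Add1=1; issue SUB r4<-Add1 | r0:8,r1:Add2,r2:6,r3:1,r4:Add1,r5:1
c5: CDB Add2=14; issue ADD r4<-Add2 | r0:8,r1:14,r2:6,r3:1,r4:Add2,r5:1
c6: stall | r0:8,r1:14,r2:6,r3:1,r4:Add2,r5:1
c7: CDB Add1=0; issue SUB r0<-Add1 | r0:Add1,r1:14,r2:6,r3:1,r4:Add2,r5:1
c8: CDB Add2=28; issue SUB r4<-Add2 | r0:Add1,r1:14,r2:6,r3:1,r4:Add2,r5:1
c9: stall | r0:Add1,r1:14,r2:6,r3:1,r4:Add2,r5:1
c10: stall | r0:Add1,r1:14,r2:6,r3:1,r4:Add2,r5:1
c11: CDB Add1=-27; issue SUB r5<-Add1 | r0:-27,r1:14,r2:6,r3:1,r4:Add2,r5:Add1
c12: - | r0:-27,r1:14,r2:6,r3:1,r4:Add2,r5:Add1
c13: - | r0:-27,r1:14,r2:6,r3:1,r4:Add2,r5:Add1
c14: CDB Add2=41 | r0:-27,r1:14,r2:6,r3:1,r4:41,r5:Add1
c15: - | r0:-27,r1:14,r2:6,r3:1,r4:41,r5:Add1

STATUS = VALUE 41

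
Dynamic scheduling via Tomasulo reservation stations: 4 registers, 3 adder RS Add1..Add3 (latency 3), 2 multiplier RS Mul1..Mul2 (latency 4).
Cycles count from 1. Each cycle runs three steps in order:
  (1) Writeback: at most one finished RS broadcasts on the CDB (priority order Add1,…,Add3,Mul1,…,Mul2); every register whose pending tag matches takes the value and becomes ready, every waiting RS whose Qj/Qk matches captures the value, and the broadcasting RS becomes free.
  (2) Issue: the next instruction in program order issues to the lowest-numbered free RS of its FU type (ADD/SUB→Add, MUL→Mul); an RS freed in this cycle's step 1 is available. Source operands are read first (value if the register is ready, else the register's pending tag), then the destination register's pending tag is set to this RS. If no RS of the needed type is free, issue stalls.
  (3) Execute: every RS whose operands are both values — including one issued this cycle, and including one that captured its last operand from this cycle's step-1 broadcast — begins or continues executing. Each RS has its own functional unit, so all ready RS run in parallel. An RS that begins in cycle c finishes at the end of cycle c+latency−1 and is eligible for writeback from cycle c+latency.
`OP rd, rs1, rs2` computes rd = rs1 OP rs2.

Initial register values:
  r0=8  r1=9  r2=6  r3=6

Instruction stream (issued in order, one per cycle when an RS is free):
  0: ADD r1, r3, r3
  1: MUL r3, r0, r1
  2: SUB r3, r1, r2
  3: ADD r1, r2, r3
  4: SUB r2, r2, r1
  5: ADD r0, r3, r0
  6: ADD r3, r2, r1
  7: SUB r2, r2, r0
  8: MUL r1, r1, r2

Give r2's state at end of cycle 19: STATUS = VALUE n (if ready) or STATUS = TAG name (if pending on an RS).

cycle 1: issue ADD r1<-Add1 // r0:8,r1:Add1,r2:6,r3:6
cycle 2: issue MUL r3<-Mul1 // r0:8,r1:Add1,r2:6,r3:Mul1
cycle 3: issue SUB r3<-Add2 // r0:8,r1:Add1,r2:6,r3:Add2
cycle 4: CDB Add1=12; issue ADD r1<-Add1 // r0:8,r1:Add1,r2:6,r3:Add2
cycle 5: issue SUB r2<-Add3 // r0:8,r1:Add1,r2:Add3,r3:Add2
cycle 6: stall // r0:8,r1:Add1,r2:Add3,r3:Add2
cycle 7: CDB Add2=6; issue ADD r0<-Add2 // r0:Add2,r1:Add1,r2:Add3,r3:6
cycle 8: CDB Mul1=96; stall // r0:Add2,r1:Add1,r2:Add3,r3:6
cycle 9: stall // r0:Add2,r1:Add1,r2:Add3,r3:6
cycle 10: CDB Add1=12; issue ADD r3<-Add1 // r0:Add2,r1:12,r2:Add3,r3:Add1
cycle 11: CDB Add2=14; issue SUB r2<-Add2 // r0:14,r1:12,r2:Add2,r3:Add1
cycle 12: issue MUL r1<-Mul1 // r0:14,r1:Mul1,r2:Add2,r3:Add1
cycle 13: CDB Add3=-6 // r0:14,r1:Mul1,r2:Add2,r3:Add1
cycle 14: - // r0:14,r1:Mul1,r2:Add2,r3:Add1
cycle 15: - // r0:14,r1:Mul1,r2:Add2,r3:Add1
cycle 16: CDB Add1=6 // r0:14,r1:Mul1,r2:Add2,r3:6
cycle 17: CDB Add2=-20 // r0:14,r1:Mul1,r2:-20,r3:6
cycle 18: - // r0:14,r1:Mul1,r2:-20,r3:6
cycle 19: - // r0:14,r1:Mul1,r2:-20,r3:6

STATUS = VALUE -20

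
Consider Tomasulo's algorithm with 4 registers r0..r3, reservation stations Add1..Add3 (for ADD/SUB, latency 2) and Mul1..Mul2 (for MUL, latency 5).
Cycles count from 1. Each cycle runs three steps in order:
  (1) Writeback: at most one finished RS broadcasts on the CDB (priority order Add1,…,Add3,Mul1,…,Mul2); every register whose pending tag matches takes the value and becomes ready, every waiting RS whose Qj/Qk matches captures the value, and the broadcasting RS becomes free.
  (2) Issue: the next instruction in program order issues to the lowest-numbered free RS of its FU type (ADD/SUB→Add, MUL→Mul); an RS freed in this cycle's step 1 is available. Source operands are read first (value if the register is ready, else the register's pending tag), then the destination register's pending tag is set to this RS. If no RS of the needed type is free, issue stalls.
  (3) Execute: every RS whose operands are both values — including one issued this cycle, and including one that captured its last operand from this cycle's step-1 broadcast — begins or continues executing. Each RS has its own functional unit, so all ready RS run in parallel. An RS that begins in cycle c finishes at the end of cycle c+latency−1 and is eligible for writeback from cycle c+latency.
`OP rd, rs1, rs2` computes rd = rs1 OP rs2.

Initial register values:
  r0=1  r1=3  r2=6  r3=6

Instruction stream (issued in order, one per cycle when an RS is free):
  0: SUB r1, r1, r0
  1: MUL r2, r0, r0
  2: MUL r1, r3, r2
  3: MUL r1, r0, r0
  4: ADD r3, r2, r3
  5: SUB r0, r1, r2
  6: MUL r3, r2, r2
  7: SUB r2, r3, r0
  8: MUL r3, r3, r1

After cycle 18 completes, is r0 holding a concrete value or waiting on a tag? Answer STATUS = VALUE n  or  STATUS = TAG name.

  c1: issue SUB r1<-Add1  regs: r0:1,r1:Add1,r2:6,r3:6
  c2: issue MUL r2<-Mul1  regs: r0:1,r1:Add1,r2:Mul1,r3:6
  c3: CDB Add1=2; issue MUL r1<-Mul2  regs: r0:1,r1:Mul2,r2:Mul1,r3:6
  c4: stall  regs: r0:1,r1:Mul2,r2:Mul1,r3:6
  c5: stall  regs: r0:1,r1:Mul2,r2:Mul1,r3:6
  c6: stall  regs: r0:1,r1:Mul2,r2:Mul1,r3:6
  c7: CDB Mul1=1; issue MUL r1<-Mul1  regs: r0:1,r1:Mul1,r2:1,r3:6
  c8: issue ADD r3<-Add1  regs: r0:1,r1:Mul1,r2:1,r3:Add1
  c9: issue SUB r0<-Add2  regs: r0:Add2,r1:Mul1,r2:1,r3:Add1
  c10: CDB Add1=7; stall  regs: r0:Add2,r1:Mul1,r2:1,r3:7
  c11: stall  regs: r0:Add2,r1:Mul1,r2:1,r3:7
  c12: CDB Mul1=1; issue MUL r3<-Mul1  regs: r0:Add2,r1:1,r2:1,r3:Mul1
  c13: CDB Mul2=6; issue SUB r2<-Add1  regs: r0:Add2,r1:1,r2:Add1,r3:Mul1
  c14: CDB Add2=0; issue MUL r3<-Mul2  regs: r0:0,r1:1,r2:Add1,r3:Mul2
  c15: -  regs: r0:0,r1:1,r2:Add1,r3:Mul2
  c16: -  regs: r0:0,r1:1,r2:Add1,r3:Mul2
  c17: CDB Mul1=1  regs: r0:0,r1:1,r2:Add1,r3:Mul2
  c18: -  regs: r0:0,r1:1,r2:Add1,r3:Mul2

STATUS = VALUE 0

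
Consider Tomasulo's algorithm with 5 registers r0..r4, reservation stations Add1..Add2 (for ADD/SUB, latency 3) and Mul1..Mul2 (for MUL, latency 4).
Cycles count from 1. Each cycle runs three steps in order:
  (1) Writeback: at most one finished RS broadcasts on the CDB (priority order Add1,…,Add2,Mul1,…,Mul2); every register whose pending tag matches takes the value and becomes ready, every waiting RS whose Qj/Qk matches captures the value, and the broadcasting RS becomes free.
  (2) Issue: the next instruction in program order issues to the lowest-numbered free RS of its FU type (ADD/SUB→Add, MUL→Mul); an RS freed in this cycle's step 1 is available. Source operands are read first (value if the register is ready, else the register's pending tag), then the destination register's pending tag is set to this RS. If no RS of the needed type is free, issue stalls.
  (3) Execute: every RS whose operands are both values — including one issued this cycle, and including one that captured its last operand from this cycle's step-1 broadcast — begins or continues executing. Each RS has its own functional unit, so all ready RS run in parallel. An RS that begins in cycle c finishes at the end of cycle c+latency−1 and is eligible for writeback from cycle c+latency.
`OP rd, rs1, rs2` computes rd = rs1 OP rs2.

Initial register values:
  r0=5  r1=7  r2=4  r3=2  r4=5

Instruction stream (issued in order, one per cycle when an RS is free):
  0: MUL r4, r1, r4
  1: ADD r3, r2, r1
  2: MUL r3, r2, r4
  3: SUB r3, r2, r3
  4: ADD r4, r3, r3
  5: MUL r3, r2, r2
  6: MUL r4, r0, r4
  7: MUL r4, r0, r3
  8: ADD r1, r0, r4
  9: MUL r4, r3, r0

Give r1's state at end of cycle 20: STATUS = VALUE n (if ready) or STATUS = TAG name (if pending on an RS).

STATUS = VALUE 85

cycle 1: issue MUL r4<-Mul1 // r0:5,r1:7,r2:4,r3:2,r4:Mul1
cycle 2: issue ADD r3<-Add1 // r0:5,r1:7,r2:4,r3:Add1,r4:Mul1
cycle 3: issue MUL r3<-Mul2 // r0:5,r1:7,r2:4,r3:Mul2,r4:Mul1
cycle 4: issue SUB r3<-Add2 // r0:5,r1:7,r2:4,r3:Add2,r4:Mul1
cycle 5: CDB Add1=11; issue ADD r4<-Add1 // r0:5,r1:7,r2:4,r3:Add2,r4:Add1
cycle 6: CDB Mul1=35; issue MUL r3<-Mul1 // r0:5,r1:7,r2:4,r3:Mul1,r4:Add1
cycle 7: stall // r0:5,r1:7,r2:4,r3:Mul1,r4:Add1
cycle 8: stall // r0:5,r1:7,r2:4,r3:Mul1,r4:Add1
cycle 9: stall // r0:5,r1:7,r2:4,r3:Mul1,r4:Add1
cycle 10: CDB Mul1=16; issue MUL r4<-Mul1 // r0:5,r1:7,r2:4,r3:16,r4:Mul1
cycle 11: CDB Mul2=140; issue MUL r4<-Mul2 // r0:5,r1:7,r2:4,r3:16,r4:Mul2
cycle 12: stall // r0:5,r1:7,r2:4,r3:16,r4:Mul2
cycle 13: stall // r0:5,r1:7,r2:4,r3:16,r4:Mul2
cycle 14: CDB Add2=-136; issue ADD r1<-Add2 // r0:5,r1:Add2,r2:4,r3:16,r4:Mul2
cycle 15: CDB Mul2=80; issue MUL r4<-Mul2 // r0:5,r1:Add2,r2:4,r3:16,r4:Mul2
cycle 16: - // r0:5,r1:Add2,r2:4,r3:16,r4:Mul2
cycle 17: CDB Add1=-272 // r0:5,r1:Add2,r2:4,r3:16,r4:Mul2
cycle 18: CDB Add2=85 // r0:5,r1:85,r2:4,r3:16,r4:Mul2
cycle 19: CDB Mul2=80 // r0:5,r1:85,r2:4,r3:16,r4:80
cycle 20: - // r0:5,r1:85,r2:4,r3:16,r4:80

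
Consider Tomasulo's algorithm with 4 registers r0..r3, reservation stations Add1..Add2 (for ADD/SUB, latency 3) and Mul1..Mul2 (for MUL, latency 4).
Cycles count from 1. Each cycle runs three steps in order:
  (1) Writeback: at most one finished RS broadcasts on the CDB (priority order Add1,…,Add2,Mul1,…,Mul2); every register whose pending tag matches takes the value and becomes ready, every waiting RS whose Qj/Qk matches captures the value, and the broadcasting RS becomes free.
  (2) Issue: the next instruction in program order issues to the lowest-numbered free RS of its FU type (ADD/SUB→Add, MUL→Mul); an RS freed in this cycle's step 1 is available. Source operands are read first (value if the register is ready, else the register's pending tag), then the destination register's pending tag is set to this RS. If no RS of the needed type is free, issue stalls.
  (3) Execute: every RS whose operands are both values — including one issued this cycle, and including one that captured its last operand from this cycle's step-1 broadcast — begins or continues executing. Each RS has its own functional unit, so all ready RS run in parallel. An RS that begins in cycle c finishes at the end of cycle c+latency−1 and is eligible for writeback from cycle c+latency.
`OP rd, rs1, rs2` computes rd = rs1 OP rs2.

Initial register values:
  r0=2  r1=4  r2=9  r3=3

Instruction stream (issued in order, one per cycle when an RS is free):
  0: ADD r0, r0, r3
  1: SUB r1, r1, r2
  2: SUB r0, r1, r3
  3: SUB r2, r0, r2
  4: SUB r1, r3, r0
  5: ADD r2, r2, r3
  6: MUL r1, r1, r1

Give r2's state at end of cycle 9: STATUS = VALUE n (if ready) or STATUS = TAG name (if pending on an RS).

cycle 1: issue ADD r0<-Add1 // r0:Add1,r1:4,r2:9,r3:3
cycle 2: issue SUB r1<-Add2 // r0:Add1,r1:Add2,r2:9,r3:3
cycle 3: stall // r0:Add1,r1:Add2,r2:9,r3:3
cycle 4: CDB Add1=5; issue SUB r0<-Add1 // r0:Add1,r1:Add2,r2:9,r3:3
cycle 5: CDB Add2=-5; issue SUB r2<-Add2 // r0:Add1,r1:-5,r2:Add2,r3:3
cycle 6: stall // r0:Add1,r1:-5,r2:Add2,r3:3
cycle 7: stall // r0:Add1,r1:-5,r2:Add2,r3:3
cycle 8: CDB Add1=-8; issue SUB r1<-Add1 // r0:-8,r1:Add1,r2:Add2,r3:3
cycle 9: stall // r0:-8,r1:Add1,r2:Add2,r3:3

STATUS = TAG Add2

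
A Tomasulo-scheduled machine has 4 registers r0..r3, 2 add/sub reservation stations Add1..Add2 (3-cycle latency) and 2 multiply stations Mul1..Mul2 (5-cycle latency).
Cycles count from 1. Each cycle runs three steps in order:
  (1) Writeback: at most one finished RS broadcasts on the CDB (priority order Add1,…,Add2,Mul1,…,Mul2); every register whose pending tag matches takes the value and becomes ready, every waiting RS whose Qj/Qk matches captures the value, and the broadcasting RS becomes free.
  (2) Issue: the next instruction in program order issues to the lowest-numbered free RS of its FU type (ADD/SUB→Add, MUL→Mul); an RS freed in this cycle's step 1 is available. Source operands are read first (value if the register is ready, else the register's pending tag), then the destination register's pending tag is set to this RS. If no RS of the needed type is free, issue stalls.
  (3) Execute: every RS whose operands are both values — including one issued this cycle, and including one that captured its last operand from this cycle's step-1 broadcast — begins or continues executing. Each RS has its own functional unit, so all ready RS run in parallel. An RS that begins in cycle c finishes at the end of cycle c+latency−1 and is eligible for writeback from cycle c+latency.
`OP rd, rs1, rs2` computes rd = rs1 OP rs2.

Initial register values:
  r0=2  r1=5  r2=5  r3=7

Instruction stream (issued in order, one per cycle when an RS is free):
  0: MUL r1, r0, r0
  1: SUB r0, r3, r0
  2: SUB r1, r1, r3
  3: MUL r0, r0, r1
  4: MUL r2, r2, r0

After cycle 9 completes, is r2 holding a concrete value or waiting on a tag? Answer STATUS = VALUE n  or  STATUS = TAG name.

STATUS = TAG Mul1

cycle 1: issue MUL r1<-Mul1 // r0:2,r1:Mul1,r2:5,r3:7
cycle 2: issue SUB r0<-Add1 // r0:Add1,r1:Mul1,r2:5,r3:7
cycle 3: issue SUB r1<-Add2 // r0:Add1,r1:Add2,r2:5,r3:7
cycle 4: issue MUL r0<-Mul2 // r0:Mul2,r1:Add2,r2:5,r3:7
cycle 5: CDB Add1=5; stall // r0:Mul2,r1:Add2,r2:5,r3:7
cycle 6: CDB Mul1=4; issue MUL r2<-Mul1 // r0:Mul2,r1:Add2,r2:Mul1,r3:7
cycle 7: - // r0:Mul2,r1:Add2,r2:Mul1,r3:7
cycle 8: - // r0:Mul2,r1:Add2,r2:Mul1,r3:7
cycle 9: CDB Add2=-3 // r0:Mul2,r1:-3,r2:Mul1,r3:7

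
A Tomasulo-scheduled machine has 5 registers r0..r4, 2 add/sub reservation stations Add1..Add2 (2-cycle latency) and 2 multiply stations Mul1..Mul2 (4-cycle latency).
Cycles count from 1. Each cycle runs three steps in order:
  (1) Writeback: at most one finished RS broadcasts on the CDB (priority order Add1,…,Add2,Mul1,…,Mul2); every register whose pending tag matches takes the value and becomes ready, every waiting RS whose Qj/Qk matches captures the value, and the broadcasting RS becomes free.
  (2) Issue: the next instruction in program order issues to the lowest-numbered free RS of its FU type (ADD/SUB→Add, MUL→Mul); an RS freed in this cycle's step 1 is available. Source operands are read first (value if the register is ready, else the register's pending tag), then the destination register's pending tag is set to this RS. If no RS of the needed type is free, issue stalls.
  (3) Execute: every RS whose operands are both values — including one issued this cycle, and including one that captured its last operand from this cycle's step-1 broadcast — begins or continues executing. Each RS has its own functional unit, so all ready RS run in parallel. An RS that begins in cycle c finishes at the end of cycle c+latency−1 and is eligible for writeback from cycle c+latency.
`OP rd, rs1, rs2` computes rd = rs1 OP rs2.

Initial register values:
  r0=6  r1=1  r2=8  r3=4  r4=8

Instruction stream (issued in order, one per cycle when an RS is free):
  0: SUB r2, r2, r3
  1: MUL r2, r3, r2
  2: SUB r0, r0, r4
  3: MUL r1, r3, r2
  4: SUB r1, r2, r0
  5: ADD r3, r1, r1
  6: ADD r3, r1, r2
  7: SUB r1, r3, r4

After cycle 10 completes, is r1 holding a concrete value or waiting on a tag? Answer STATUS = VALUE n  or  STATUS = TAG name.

STATUS = VALUE 18

  c1: issue SUB r2<-Add1  regs: r0:6,r1:1,r2:Add1,r3:4,r4:8
  c2: issue MUL r2<-Mul1  regs: r0:6,r1:1,r2:Mul1,r3:4,r4:8
  c3: CDB Add1=4; issue SUB r0<-Add1  regs: r0:Add1,r1:1,r2:Mul1,r3:4,r4:8
  c4: issue MUL r1<-Mul2  regs: r0:Add1,r1:Mul2,r2:Mul1,r3:4,r4:8
  c5: CDB Add1=-2; issue SUB r1<-Add1  regs: r0:-2,r1:Add1,r2:Mul1,r3:4,r4:8
  c6: issue ADD r3<-Add2  regs: r0:-2,r1:Add1,r2:Mul1,r3:Add2,r4:8
  c7: CDB Mul1=16; stall  regs: r0:-2,r1:Add1,r2:16,r3:Add2,r4:8
  c8: stall  regs: r0:-2,r1:Add1,r2:16,r3:Add2,r4:8
  c9: CDB Add1=18; issue ADD r3<-Add1  regs: r0:-2,r1:18,r2:16,r3:Add1,r4:8
  c10: stall  regs: r0:-2,r1:18,r2:16,r3:Add1,r4:8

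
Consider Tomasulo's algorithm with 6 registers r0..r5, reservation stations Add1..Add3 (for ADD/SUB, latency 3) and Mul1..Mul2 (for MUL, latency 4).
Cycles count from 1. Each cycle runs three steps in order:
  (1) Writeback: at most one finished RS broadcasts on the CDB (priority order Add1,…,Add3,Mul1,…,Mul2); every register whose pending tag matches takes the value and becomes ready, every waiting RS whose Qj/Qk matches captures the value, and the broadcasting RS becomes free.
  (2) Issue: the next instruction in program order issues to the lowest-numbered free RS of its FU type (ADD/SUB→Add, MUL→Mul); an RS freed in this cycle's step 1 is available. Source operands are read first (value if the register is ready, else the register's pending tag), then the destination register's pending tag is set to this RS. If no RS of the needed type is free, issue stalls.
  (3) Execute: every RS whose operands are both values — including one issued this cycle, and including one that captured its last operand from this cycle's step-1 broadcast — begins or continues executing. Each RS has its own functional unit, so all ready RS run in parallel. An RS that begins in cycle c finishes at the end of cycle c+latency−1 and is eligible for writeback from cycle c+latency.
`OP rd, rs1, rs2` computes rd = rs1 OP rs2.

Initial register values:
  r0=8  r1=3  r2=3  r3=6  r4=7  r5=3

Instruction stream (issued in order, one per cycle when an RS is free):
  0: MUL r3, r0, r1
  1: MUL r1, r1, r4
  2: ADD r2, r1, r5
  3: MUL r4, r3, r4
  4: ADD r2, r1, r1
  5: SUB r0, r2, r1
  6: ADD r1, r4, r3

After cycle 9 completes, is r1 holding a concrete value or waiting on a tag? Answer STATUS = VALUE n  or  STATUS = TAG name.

cycle 1: issue MUL r3<-Mul1 // r0:8,r1:3,r2:3,r3:Mul1,r4:7,r5:3
cycle 2: issue MUL r1<-Mul2 // r0:8,r1:Mul2,r2:3,r3:Mul1,r4:7,r5:3
cycle 3: issue ADD r2<-Add1 // r0:8,r1:Mul2,r2:Add1,r3:Mul1,r4:7,r5:3
cycle 4: stall // r0:8,r1:Mul2,r2:Add1,r3:Mul1,r4:7,r5:3
cycle 5: CDB Mul1=24; issue MUL r4<-Mul1 // r0:8,r1:Mul2,r2:Add1,r3:24,r4:Mul1,r5:3
cycle 6: CDB Mul2=21; issue ADD r2<-Add2 // r0:8,r1:21,r2:Add2,r3:24,r4:Mul1,r5:3
cycle 7: issue SUB r0<-Add3 // r0:Add3,r1:21,r2:Add2,r3:24,r4:Mul1,r5:3
cycle 8: stall // r0:Add3,r1:21,r2:Add2,r3:24,r4:Mul1,r5:3
cycle 9: CDB Add1=24; issue ADD r1<-Add1 // r0:Add3,r1:Add1,r2:Add2,r3:24,r4:Mul1,r5:3

STATUS = TAG Add1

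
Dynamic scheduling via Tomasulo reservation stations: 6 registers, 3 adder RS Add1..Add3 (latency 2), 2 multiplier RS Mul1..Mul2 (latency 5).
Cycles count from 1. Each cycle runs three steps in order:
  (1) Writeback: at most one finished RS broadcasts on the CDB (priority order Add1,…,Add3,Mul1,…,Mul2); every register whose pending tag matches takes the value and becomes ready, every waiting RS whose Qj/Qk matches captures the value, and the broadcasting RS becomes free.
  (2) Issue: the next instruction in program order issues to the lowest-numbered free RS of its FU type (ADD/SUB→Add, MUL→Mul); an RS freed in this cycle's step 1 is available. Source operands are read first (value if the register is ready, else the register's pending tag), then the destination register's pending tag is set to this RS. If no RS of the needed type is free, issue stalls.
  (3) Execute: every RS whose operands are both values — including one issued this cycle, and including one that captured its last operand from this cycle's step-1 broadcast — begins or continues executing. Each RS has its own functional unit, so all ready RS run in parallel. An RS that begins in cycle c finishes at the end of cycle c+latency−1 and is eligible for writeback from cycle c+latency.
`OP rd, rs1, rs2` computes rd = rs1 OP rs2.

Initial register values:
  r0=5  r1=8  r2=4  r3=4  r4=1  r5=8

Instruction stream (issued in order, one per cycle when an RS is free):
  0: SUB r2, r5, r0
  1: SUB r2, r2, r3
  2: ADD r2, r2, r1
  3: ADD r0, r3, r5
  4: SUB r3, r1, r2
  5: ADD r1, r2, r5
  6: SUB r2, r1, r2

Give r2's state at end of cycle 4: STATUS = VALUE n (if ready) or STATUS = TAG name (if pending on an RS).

STATUS = TAG Add1

c1: issue SUB r2<-Add1 | r0:5,r1:8,r2:Add1,r3:4,r4:1,r5:8
c2: issue SUB r2<-Add2 | r0:5,r1:8,r2:Add2,r3:4,r4:1,r5:8
c3: CDB Add1=3; issue ADD r2<-Add1 | r0:5,r1:8,r2:Add1,r3:4,r4:1,r5:8
c4: issue ADD r0<-Add3 | r0:Add3,r1:8,r2:Add1,r3:4,r4:1,r5:8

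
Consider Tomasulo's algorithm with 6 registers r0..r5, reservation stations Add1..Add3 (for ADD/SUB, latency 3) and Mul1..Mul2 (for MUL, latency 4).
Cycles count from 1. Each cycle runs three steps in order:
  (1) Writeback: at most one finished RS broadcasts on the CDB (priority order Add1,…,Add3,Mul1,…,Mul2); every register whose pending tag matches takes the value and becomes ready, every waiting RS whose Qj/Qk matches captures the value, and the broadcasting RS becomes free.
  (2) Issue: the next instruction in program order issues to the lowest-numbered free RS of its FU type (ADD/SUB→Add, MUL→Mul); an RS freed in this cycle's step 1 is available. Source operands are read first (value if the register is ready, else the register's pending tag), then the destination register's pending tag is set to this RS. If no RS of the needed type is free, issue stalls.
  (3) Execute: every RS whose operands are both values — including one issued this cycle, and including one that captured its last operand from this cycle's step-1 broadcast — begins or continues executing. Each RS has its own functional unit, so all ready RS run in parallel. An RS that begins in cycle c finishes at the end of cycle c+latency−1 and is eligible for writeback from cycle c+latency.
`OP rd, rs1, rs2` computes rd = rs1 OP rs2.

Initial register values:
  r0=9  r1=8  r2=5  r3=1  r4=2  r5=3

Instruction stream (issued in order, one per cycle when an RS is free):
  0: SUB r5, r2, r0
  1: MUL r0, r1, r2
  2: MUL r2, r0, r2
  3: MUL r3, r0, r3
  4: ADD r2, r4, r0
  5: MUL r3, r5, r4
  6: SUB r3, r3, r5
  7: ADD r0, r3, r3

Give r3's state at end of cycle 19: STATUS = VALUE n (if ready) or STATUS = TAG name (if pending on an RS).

STATUS = VALUE -4

cycle 1: issue SUB r5<-Add1 // r0:9,r1:8,r2:5,r3:1,r4:2,r5:Add1
cycle 2: issue MUL r0<-Mul1 // r0:Mul1,r1:8,r2:5,r3:1,r4:2,r5:Add1
cycle 3: issue MUL r2<-Mul2 // r0:Mul1,r1:8,r2:Mul2,r3:1,r4:2,r5:Add1
cycle 4: CDB Add1=-4; stall // r0:Mul1,r1:8,r2:Mul2,r3:1,r4:2,r5:-4
cycle 5: stall // r0:Mul1,r1:8,r2:Mul2,r3:1,r4:2,r5:-4
cycle 6: CDB Mul1=40; issue MUL r3<-Mul1 // r0:40,r1:8,r2:Mul2,r3:Mul1,r4:2,r5:-4
cycle 7: issue ADD r2<-Add1 // r0:40,r1:8,r2:Add1,r3:Mul1,r4:2,r5:-4
cycle 8: stall // r0:40,r1:8,r2:Add1,r3:Mul1,r4:2,r5:-4
cycle 9: stall // r0:40,r1:8,r2:Add1,r3:Mul1,r4:2,r5:-4
cycle 10: CDB Add1=42; stall // r0:40,r1:8,r2:42,r3:Mul1,r4:2,r5:-4
cycle 11: CDB Mul1=40; issue MUL r3<-Mul1 // r0:40,r1:8,r2:42,r3:Mul1,r4:2,r5:-4
cycle 12: CDB Mul2=200; issue SUB r3<-Add1 // r0:40,r1:8,r2:42,r3:Add1,r4:2,r5:-4
cycle 13: issue ADD r0<-Add2 // r0:Add2,r1:8,r2:42,r3:Add1,r4:2,r5:-4
cycle 14: - // r0:Add2,r1:8,r2:42,r3:Add1,r4:2,r5:-4
cycle 15: CDB Mul1=-8 // r0:Add2,r1:8,r2:42,r3:Add1,r4:2,r5:-4
cycle 16: - // r0:Add2,r1:8,r2:42,r3:Add1,r4:2,r5:-4
cycle 17: - // r0:Add2,r1:8,r2:42,r3:Add1,r4:2,r5:-4
cycle 18: CDB Add1=-4 // r0:Add2,r1:8,r2:42,r3:-4,r4:2,r5:-4
cycle 19: - // r0:Add2,r1:8,r2:42,r3:-4,r4:2,r5:-4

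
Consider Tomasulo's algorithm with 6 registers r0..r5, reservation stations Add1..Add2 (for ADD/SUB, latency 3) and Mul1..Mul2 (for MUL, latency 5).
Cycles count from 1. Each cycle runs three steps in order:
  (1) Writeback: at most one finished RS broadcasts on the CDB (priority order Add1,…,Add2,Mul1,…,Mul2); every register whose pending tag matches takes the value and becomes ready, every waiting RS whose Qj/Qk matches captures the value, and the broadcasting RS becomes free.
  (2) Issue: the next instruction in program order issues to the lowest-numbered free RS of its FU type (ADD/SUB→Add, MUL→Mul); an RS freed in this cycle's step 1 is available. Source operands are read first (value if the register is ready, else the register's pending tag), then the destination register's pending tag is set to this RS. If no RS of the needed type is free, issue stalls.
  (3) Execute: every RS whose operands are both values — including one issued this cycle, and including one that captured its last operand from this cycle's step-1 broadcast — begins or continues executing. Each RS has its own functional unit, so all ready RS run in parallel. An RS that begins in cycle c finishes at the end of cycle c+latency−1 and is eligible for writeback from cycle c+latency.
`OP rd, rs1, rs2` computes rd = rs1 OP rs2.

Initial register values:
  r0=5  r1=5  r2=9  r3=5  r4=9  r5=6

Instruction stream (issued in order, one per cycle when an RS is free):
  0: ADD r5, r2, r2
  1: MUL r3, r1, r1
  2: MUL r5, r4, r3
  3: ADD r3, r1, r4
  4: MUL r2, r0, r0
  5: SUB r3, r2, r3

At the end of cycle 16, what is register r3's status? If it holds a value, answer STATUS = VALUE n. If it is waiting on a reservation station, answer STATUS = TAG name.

STATUS = VALUE 11

c1: issue ADD r5<-Add1 | r0:5,r1:5,r2:9,r3:5,r4:9,r5:Add1
c2: issue MUL r3<-Mul1 | r0:5,r1:5,r2:9,r3:Mul1,r4:9,r5:Add1
c3: issue MUL r5<-Mul2 | r0:5,r1:5,r2:9,r3:Mul1,r4:9,r5:Mul2
c4: CDB Add1=18; issue ADD r3<-Add1 | r0:5,r1:5,r2:9,r3:Add1,r4:9,r5:Mul2
c5: stall | r0:5,r1:5,r2:9,r3:Add1,r4:9,r5:Mul2
c6: stall | r0:5,r1:5,r2:9,r3:Add1,r4:9,r5:Mul2
c7: CDB Add1=14; stall | r0:5,r1:5,r2:9,r3:14,r4:9,r5:Mul2
c8: CDB Mul1=25; issue MUL r2<-Mul1 | r0:5,r1:5,r2:Mul1,r3:14,r4:9,r5:Mul2
c9: issue SUB r3<-Add1 | r0:5,r1:5,r2:Mul1,r3:Add1,r4:9,r5:Mul2
c10: - | r0:5,r1:5,r2:Mul1,r3:Add1,r4:9,r5:Mul2
c11: - | r0:5,r1:5,r2:Mul1,r3:Add1,r4:9,r5:Mul2
c12: - | r0:5,r1:5,r2:Mul1,r3:Add1,r4:9,r5:Mul2
c13: CDB Mul1=25 | r0:5,r1:5,r2:25,r3:Add1,r4:9,r5:Mul2
c14: CDB Mul2=225 | r0:5,r1:5,r2:25,r3:Add1,r4:9,r5:225
c15: - | r0:5,r1:5,r2:25,r3:Add1,r4:9,r5:225
c16: CDB Add1=11 | r0:5,r1:5,r2:25,r3:11,r4:9,r5:225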